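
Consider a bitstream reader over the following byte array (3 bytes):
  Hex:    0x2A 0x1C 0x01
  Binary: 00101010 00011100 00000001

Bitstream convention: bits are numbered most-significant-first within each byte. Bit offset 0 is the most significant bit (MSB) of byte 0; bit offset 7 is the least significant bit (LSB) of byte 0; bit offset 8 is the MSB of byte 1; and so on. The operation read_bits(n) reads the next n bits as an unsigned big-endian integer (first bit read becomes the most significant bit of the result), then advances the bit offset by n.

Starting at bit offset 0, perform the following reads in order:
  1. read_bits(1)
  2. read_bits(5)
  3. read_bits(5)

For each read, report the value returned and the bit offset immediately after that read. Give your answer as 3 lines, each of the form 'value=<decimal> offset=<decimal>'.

Read 1: bits[0:1] width=1 -> value=0 (bin 0); offset now 1 = byte 0 bit 1; 23 bits remain
Read 2: bits[1:6] width=5 -> value=10 (bin 01010); offset now 6 = byte 0 bit 6; 18 bits remain
Read 3: bits[6:11] width=5 -> value=16 (bin 10000); offset now 11 = byte 1 bit 3; 13 bits remain

Answer: value=0 offset=1
value=10 offset=6
value=16 offset=11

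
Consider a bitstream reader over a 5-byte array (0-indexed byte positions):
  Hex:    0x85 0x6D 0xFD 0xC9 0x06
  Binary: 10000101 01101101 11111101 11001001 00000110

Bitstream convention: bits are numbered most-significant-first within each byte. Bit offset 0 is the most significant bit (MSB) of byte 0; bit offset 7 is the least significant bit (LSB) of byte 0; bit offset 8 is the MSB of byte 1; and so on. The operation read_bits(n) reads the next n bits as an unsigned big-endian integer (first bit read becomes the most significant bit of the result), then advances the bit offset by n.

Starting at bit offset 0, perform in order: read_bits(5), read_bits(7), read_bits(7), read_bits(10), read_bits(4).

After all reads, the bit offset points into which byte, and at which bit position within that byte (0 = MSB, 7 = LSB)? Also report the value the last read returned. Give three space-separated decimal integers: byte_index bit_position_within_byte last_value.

Read 1: bits[0:5] width=5 -> value=16 (bin 10000); offset now 5 = byte 0 bit 5; 35 bits remain
Read 2: bits[5:12] width=7 -> value=86 (bin 1010110); offset now 12 = byte 1 bit 4; 28 bits remain
Read 3: bits[12:19] width=7 -> value=111 (bin 1101111); offset now 19 = byte 2 bit 3; 21 bits remain
Read 4: bits[19:29] width=10 -> value=953 (bin 1110111001); offset now 29 = byte 3 bit 5; 11 bits remain
Read 5: bits[29:33] width=4 -> value=2 (bin 0010); offset now 33 = byte 4 bit 1; 7 bits remain

Answer: 4 1 2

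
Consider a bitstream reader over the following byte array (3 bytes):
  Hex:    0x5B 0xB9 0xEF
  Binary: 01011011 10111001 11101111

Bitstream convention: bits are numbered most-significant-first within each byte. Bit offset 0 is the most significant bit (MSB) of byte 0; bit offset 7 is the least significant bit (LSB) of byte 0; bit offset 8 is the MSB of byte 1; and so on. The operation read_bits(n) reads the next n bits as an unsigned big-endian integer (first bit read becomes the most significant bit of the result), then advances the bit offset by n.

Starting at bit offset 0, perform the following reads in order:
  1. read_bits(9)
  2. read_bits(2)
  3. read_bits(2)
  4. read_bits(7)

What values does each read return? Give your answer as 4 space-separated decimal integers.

Read 1: bits[0:9] width=9 -> value=183 (bin 010110111); offset now 9 = byte 1 bit 1; 15 bits remain
Read 2: bits[9:11] width=2 -> value=1 (bin 01); offset now 11 = byte 1 bit 3; 13 bits remain
Read 3: bits[11:13] width=2 -> value=3 (bin 11); offset now 13 = byte 1 bit 5; 11 bits remain
Read 4: bits[13:20] width=7 -> value=30 (bin 0011110); offset now 20 = byte 2 bit 4; 4 bits remain

Answer: 183 1 3 30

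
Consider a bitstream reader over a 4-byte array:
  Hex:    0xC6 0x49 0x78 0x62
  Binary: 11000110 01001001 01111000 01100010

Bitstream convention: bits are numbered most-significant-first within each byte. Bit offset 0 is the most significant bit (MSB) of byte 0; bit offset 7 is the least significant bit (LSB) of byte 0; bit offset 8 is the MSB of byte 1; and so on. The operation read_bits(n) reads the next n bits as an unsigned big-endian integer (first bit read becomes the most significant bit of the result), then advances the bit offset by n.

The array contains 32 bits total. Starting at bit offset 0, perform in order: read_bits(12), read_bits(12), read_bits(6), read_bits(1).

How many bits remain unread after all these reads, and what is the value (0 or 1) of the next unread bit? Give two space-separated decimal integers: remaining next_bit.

Read 1: bits[0:12] width=12 -> value=3172 (bin 110001100100); offset now 12 = byte 1 bit 4; 20 bits remain
Read 2: bits[12:24] width=12 -> value=2424 (bin 100101111000); offset now 24 = byte 3 bit 0; 8 bits remain
Read 3: bits[24:30] width=6 -> value=24 (bin 011000); offset now 30 = byte 3 bit 6; 2 bits remain
Read 4: bits[30:31] width=1 -> value=1 (bin 1); offset now 31 = byte 3 bit 7; 1 bits remain

Answer: 1 0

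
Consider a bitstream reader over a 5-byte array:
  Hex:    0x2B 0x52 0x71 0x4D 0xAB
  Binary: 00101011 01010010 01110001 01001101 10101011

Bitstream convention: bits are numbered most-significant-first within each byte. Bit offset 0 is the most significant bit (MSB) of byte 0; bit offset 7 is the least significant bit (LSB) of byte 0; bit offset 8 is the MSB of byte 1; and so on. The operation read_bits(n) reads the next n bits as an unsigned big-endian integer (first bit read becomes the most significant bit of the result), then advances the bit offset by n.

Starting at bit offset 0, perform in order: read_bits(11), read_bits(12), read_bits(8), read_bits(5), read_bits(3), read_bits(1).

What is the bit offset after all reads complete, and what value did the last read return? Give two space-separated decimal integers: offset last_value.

Read 1: bits[0:11] width=11 -> value=346 (bin 00101011010); offset now 11 = byte 1 bit 3; 29 bits remain
Read 2: bits[11:23] width=12 -> value=2360 (bin 100100111000); offset now 23 = byte 2 bit 7; 17 bits remain
Read 3: bits[23:31] width=8 -> value=166 (bin 10100110); offset now 31 = byte 3 bit 7; 9 bits remain
Read 4: bits[31:36] width=5 -> value=26 (bin 11010); offset now 36 = byte 4 bit 4; 4 bits remain
Read 5: bits[36:39] width=3 -> value=5 (bin 101); offset now 39 = byte 4 bit 7; 1 bits remain
Read 6: bits[39:40] width=1 -> value=1 (bin 1); offset now 40 = byte 5 bit 0; 0 bits remain

Answer: 40 1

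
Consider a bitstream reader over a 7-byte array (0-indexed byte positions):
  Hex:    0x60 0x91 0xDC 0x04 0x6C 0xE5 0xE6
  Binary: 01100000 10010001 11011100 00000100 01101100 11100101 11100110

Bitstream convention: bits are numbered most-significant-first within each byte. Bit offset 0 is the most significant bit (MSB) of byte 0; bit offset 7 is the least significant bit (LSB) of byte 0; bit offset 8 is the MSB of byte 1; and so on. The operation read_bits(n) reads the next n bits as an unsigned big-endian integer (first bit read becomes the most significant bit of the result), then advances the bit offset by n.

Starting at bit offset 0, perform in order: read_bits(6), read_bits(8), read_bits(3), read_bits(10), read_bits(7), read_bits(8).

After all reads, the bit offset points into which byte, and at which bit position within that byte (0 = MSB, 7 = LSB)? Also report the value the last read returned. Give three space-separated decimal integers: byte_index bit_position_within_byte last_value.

Answer: 5 2 179

Derivation:
Read 1: bits[0:6] width=6 -> value=24 (bin 011000); offset now 6 = byte 0 bit 6; 50 bits remain
Read 2: bits[6:14] width=8 -> value=36 (bin 00100100); offset now 14 = byte 1 bit 6; 42 bits remain
Read 3: bits[14:17] width=3 -> value=3 (bin 011); offset now 17 = byte 2 bit 1; 39 bits remain
Read 4: bits[17:27] width=10 -> value=736 (bin 1011100000); offset now 27 = byte 3 bit 3; 29 bits remain
Read 5: bits[27:34] width=7 -> value=17 (bin 0010001); offset now 34 = byte 4 bit 2; 22 bits remain
Read 6: bits[34:42] width=8 -> value=179 (bin 10110011); offset now 42 = byte 5 bit 2; 14 bits remain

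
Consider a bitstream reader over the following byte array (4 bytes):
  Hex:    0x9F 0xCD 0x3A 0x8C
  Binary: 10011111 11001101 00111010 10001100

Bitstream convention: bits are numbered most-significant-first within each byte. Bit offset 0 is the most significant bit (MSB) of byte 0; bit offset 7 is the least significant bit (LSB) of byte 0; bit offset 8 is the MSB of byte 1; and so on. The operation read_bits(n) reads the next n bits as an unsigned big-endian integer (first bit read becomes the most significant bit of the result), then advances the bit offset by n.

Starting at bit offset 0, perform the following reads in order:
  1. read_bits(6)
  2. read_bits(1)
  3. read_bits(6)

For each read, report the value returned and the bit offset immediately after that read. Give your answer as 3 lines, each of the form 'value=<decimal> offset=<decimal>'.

Answer: value=39 offset=6
value=1 offset=7
value=57 offset=13

Derivation:
Read 1: bits[0:6] width=6 -> value=39 (bin 100111); offset now 6 = byte 0 bit 6; 26 bits remain
Read 2: bits[6:7] width=1 -> value=1 (bin 1); offset now 7 = byte 0 bit 7; 25 bits remain
Read 3: bits[7:13] width=6 -> value=57 (bin 111001); offset now 13 = byte 1 bit 5; 19 bits remain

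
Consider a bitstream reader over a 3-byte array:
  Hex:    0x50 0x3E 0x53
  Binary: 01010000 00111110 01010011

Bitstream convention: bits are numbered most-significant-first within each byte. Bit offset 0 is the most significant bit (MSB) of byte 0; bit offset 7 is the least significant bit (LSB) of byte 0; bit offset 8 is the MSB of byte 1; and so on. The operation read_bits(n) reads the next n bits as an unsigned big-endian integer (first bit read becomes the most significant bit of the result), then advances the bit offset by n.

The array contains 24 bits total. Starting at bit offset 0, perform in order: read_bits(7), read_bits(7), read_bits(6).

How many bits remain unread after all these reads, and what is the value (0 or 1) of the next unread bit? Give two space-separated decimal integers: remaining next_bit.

Answer: 4 0

Derivation:
Read 1: bits[0:7] width=7 -> value=40 (bin 0101000); offset now 7 = byte 0 bit 7; 17 bits remain
Read 2: bits[7:14] width=7 -> value=15 (bin 0001111); offset now 14 = byte 1 bit 6; 10 bits remain
Read 3: bits[14:20] width=6 -> value=37 (bin 100101); offset now 20 = byte 2 bit 4; 4 bits remain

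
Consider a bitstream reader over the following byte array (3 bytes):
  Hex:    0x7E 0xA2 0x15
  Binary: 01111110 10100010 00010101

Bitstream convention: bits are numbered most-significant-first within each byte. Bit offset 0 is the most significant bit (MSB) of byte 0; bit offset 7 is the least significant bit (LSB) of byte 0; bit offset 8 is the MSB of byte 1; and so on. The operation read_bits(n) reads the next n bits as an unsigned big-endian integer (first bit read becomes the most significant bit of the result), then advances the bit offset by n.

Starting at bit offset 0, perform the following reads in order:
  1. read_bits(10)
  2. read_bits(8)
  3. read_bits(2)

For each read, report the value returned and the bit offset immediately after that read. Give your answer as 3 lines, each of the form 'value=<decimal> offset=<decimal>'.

Read 1: bits[0:10] width=10 -> value=506 (bin 0111111010); offset now 10 = byte 1 bit 2; 14 bits remain
Read 2: bits[10:18] width=8 -> value=136 (bin 10001000); offset now 18 = byte 2 bit 2; 6 bits remain
Read 3: bits[18:20] width=2 -> value=1 (bin 01); offset now 20 = byte 2 bit 4; 4 bits remain

Answer: value=506 offset=10
value=136 offset=18
value=1 offset=20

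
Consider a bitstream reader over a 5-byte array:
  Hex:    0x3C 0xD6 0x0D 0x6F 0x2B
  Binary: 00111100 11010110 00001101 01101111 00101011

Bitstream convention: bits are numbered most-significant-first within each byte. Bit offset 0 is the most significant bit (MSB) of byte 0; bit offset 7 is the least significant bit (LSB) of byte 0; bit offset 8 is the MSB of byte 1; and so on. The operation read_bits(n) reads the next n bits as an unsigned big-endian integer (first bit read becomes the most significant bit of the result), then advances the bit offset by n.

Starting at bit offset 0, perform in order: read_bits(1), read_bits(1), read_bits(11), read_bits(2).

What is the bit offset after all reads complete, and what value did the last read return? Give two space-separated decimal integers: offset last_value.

Answer: 15 3

Derivation:
Read 1: bits[0:1] width=1 -> value=0 (bin 0); offset now 1 = byte 0 bit 1; 39 bits remain
Read 2: bits[1:2] width=1 -> value=0 (bin 0); offset now 2 = byte 0 bit 2; 38 bits remain
Read 3: bits[2:13] width=11 -> value=1946 (bin 11110011010); offset now 13 = byte 1 bit 5; 27 bits remain
Read 4: bits[13:15] width=2 -> value=3 (bin 11); offset now 15 = byte 1 bit 7; 25 bits remain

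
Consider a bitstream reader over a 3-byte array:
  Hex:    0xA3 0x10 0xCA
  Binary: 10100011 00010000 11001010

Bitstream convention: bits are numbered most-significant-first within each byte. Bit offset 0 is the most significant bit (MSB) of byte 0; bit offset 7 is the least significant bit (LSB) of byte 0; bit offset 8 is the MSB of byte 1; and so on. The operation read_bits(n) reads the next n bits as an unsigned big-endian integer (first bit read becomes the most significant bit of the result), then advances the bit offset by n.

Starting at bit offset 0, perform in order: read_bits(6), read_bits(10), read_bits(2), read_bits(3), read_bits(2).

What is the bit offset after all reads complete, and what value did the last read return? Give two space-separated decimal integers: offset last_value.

Read 1: bits[0:6] width=6 -> value=40 (bin 101000); offset now 6 = byte 0 bit 6; 18 bits remain
Read 2: bits[6:16] width=10 -> value=784 (bin 1100010000); offset now 16 = byte 2 bit 0; 8 bits remain
Read 3: bits[16:18] width=2 -> value=3 (bin 11); offset now 18 = byte 2 bit 2; 6 bits remain
Read 4: bits[18:21] width=3 -> value=1 (bin 001); offset now 21 = byte 2 bit 5; 3 bits remain
Read 5: bits[21:23] width=2 -> value=1 (bin 01); offset now 23 = byte 2 bit 7; 1 bits remain

Answer: 23 1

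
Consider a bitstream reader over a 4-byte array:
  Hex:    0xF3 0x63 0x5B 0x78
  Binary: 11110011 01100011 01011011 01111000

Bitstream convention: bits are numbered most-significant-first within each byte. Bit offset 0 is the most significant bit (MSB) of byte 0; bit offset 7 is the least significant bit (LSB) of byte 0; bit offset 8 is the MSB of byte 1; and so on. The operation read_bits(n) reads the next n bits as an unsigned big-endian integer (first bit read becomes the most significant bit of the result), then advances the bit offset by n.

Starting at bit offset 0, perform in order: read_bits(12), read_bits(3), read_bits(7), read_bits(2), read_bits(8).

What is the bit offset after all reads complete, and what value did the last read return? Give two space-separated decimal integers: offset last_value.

Answer: 32 120

Derivation:
Read 1: bits[0:12] width=12 -> value=3894 (bin 111100110110); offset now 12 = byte 1 bit 4; 20 bits remain
Read 2: bits[12:15] width=3 -> value=1 (bin 001); offset now 15 = byte 1 bit 7; 17 bits remain
Read 3: bits[15:22] width=7 -> value=86 (bin 1010110); offset now 22 = byte 2 bit 6; 10 bits remain
Read 4: bits[22:24] width=2 -> value=3 (bin 11); offset now 24 = byte 3 bit 0; 8 bits remain
Read 5: bits[24:32] width=8 -> value=120 (bin 01111000); offset now 32 = byte 4 bit 0; 0 bits remain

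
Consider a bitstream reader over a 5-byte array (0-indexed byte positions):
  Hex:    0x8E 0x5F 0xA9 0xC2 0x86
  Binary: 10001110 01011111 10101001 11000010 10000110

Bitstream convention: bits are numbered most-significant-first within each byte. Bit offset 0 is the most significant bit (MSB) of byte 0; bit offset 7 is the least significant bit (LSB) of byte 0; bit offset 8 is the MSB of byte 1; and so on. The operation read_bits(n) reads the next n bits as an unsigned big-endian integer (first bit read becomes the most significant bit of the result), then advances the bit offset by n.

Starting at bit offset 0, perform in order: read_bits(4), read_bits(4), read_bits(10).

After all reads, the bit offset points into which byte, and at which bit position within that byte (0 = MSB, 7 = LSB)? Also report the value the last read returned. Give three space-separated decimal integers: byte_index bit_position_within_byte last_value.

Read 1: bits[0:4] width=4 -> value=8 (bin 1000); offset now 4 = byte 0 bit 4; 36 bits remain
Read 2: bits[4:8] width=4 -> value=14 (bin 1110); offset now 8 = byte 1 bit 0; 32 bits remain
Read 3: bits[8:18] width=10 -> value=382 (bin 0101111110); offset now 18 = byte 2 bit 2; 22 bits remain

Answer: 2 2 382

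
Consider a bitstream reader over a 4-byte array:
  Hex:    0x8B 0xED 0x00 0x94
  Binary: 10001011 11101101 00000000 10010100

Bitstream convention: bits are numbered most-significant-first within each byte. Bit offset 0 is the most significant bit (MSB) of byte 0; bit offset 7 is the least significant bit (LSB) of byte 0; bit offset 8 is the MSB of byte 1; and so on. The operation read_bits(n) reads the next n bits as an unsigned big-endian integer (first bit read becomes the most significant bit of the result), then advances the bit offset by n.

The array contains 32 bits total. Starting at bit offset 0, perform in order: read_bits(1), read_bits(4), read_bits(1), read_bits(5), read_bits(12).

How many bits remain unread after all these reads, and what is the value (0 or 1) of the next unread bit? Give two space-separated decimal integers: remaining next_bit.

Answer: 9 0

Derivation:
Read 1: bits[0:1] width=1 -> value=1 (bin 1); offset now 1 = byte 0 bit 1; 31 bits remain
Read 2: bits[1:5] width=4 -> value=1 (bin 0001); offset now 5 = byte 0 bit 5; 27 bits remain
Read 3: bits[5:6] width=1 -> value=0 (bin 0); offset now 6 = byte 0 bit 6; 26 bits remain
Read 4: bits[6:11] width=5 -> value=31 (bin 11111); offset now 11 = byte 1 bit 3; 21 bits remain
Read 5: bits[11:23] width=12 -> value=1664 (bin 011010000000); offset now 23 = byte 2 bit 7; 9 bits remain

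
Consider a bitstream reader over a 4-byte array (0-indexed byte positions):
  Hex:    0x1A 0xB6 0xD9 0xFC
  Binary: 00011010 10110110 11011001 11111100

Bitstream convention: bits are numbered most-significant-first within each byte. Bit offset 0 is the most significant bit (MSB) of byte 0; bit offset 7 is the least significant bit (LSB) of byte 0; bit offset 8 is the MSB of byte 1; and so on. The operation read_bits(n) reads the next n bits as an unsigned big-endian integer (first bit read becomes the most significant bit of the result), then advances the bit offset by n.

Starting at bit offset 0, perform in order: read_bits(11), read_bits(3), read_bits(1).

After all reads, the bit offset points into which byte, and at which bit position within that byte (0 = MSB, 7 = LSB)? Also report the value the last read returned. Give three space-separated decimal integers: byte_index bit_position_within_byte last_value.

Read 1: bits[0:11] width=11 -> value=213 (bin 00011010101); offset now 11 = byte 1 bit 3; 21 bits remain
Read 2: bits[11:14] width=3 -> value=5 (bin 101); offset now 14 = byte 1 bit 6; 18 bits remain
Read 3: bits[14:15] width=1 -> value=1 (bin 1); offset now 15 = byte 1 bit 7; 17 bits remain

Answer: 1 7 1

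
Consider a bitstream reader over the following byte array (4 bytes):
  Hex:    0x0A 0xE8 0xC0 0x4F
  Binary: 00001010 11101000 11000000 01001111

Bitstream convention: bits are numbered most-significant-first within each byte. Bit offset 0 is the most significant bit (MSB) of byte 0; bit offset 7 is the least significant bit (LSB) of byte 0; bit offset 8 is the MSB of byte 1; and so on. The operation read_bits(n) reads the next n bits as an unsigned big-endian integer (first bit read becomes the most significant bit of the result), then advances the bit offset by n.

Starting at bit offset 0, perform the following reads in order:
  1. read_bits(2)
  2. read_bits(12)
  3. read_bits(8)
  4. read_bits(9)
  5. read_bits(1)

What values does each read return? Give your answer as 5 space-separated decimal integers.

Answer: 0 698 48 39 1

Derivation:
Read 1: bits[0:2] width=2 -> value=0 (bin 00); offset now 2 = byte 0 bit 2; 30 bits remain
Read 2: bits[2:14] width=12 -> value=698 (bin 001010111010); offset now 14 = byte 1 bit 6; 18 bits remain
Read 3: bits[14:22] width=8 -> value=48 (bin 00110000); offset now 22 = byte 2 bit 6; 10 bits remain
Read 4: bits[22:31] width=9 -> value=39 (bin 000100111); offset now 31 = byte 3 bit 7; 1 bits remain
Read 5: bits[31:32] width=1 -> value=1 (bin 1); offset now 32 = byte 4 bit 0; 0 bits remain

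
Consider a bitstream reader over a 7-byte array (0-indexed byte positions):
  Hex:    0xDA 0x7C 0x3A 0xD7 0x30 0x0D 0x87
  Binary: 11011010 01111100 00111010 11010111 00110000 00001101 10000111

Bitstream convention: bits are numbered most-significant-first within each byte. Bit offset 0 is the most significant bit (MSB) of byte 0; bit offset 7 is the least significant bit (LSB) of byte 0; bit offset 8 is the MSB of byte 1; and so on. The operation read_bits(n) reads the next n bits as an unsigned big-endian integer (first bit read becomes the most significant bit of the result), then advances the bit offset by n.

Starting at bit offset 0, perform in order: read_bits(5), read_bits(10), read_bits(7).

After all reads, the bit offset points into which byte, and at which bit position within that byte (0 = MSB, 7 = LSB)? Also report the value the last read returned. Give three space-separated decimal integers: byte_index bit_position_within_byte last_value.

Answer: 2 6 14

Derivation:
Read 1: bits[0:5] width=5 -> value=27 (bin 11011); offset now 5 = byte 0 bit 5; 51 bits remain
Read 2: bits[5:15] width=10 -> value=318 (bin 0100111110); offset now 15 = byte 1 bit 7; 41 bits remain
Read 3: bits[15:22] width=7 -> value=14 (bin 0001110); offset now 22 = byte 2 bit 6; 34 bits remain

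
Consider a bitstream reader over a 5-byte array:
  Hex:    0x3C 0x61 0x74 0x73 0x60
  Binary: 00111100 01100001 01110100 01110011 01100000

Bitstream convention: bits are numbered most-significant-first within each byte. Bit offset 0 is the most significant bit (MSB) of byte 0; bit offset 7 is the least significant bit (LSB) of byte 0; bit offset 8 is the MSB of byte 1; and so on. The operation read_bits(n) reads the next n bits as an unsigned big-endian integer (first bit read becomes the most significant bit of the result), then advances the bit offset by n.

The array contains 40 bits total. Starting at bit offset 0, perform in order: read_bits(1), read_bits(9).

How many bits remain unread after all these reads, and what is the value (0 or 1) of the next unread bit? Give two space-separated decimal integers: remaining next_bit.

Answer: 30 1

Derivation:
Read 1: bits[0:1] width=1 -> value=0 (bin 0); offset now 1 = byte 0 bit 1; 39 bits remain
Read 2: bits[1:10] width=9 -> value=241 (bin 011110001); offset now 10 = byte 1 bit 2; 30 bits remain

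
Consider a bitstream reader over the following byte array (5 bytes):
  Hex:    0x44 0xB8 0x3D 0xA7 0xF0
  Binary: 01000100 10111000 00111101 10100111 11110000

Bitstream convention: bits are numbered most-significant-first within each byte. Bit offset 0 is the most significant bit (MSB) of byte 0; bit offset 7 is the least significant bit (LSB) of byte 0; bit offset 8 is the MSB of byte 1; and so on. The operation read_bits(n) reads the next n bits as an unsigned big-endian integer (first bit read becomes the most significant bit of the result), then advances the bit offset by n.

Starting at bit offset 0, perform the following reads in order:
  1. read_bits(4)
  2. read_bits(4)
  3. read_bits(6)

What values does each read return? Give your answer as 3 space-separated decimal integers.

Read 1: bits[0:4] width=4 -> value=4 (bin 0100); offset now 4 = byte 0 bit 4; 36 bits remain
Read 2: bits[4:8] width=4 -> value=4 (bin 0100); offset now 8 = byte 1 bit 0; 32 bits remain
Read 3: bits[8:14] width=6 -> value=46 (bin 101110); offset now 14 = byte 1 bit 6; 26 bits remain

Answer: 4 4 46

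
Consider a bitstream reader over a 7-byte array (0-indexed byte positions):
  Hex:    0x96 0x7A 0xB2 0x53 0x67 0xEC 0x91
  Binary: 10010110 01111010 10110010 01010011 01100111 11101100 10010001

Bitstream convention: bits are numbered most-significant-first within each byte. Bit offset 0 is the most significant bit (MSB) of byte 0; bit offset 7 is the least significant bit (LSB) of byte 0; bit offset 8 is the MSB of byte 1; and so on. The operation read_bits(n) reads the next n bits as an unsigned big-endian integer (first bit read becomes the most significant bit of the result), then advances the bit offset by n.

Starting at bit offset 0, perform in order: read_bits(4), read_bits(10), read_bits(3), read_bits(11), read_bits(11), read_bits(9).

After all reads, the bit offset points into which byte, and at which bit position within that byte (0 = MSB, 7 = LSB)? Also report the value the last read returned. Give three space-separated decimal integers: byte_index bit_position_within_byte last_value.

Answer: 6 0 492

Derivation:
Read 1: bits[0:4] width=4 -> value=9 (bin 1001); offset now 4 = byte 0 bit 4; 52 bits remain
Read 2: bits[4:14] width=10 -> value=414 (bin 0110011110); offset now 14 = byte 1 bit 6; 42 bits remain
Read 3: bits[14:17] width=3 -> value=5 (bin 101); offset now 17 = byte 2 bit 1; 39 bits remain
Read 4: bits[17:28] width=11 -> value=805 (bin 01100100101); offset now 28 = byte 3 bit 4; 28 bits remain
Read 5: bits[28:39] width=11 -> value=435 (bin 00110110011); offset now 39 = byte 4 bit 7; 17 bits remain
Read 6: bits[39:48] width=9 -> value=492 (bin 111101100); offset now 48 = byte 6 bit 0; 8 bits remain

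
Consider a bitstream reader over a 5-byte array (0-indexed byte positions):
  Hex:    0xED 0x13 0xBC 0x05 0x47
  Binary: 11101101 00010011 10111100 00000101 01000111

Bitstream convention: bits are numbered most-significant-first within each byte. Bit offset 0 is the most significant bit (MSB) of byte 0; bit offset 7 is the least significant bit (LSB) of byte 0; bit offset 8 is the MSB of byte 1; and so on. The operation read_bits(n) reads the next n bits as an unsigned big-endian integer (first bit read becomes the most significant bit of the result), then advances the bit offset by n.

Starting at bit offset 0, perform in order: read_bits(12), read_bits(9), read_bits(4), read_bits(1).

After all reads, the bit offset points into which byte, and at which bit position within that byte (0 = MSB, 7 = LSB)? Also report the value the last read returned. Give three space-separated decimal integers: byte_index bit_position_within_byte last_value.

Answer: 3 2 0

Derivation:
Read 1: bits[0:12] width=12 -> value=3793 (bin 111011010001); offset now 12 = byte 1 bit 4; 28 bits remain
Read 2: bits[12:21] width=9 -> value=119 (bin 001110111); offset now 21 = byte 2 bit 5; 19 bits remain
Read 3: bits[21:25] width=4 -> value=8 (bin 1000); offset now 25 = byte 3 bit 1; 15 bits remain
Read 4: bits[25:26] width=1 -> value=0 (bin 0); offset now 26 = byte 3 bit 2; 14 bits remain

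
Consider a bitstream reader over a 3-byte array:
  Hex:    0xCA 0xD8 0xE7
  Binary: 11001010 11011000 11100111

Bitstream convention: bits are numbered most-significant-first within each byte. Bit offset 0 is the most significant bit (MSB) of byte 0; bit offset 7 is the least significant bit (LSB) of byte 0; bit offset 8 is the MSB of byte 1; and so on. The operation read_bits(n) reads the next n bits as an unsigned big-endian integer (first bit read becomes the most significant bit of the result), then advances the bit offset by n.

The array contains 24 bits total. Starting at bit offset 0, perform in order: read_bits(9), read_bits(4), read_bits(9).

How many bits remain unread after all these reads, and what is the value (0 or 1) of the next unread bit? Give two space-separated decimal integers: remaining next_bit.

Answer: 2 1

Derivation:
Read 1: bits[0:9] width=9 -> value=405 (bin 110010101); offset now 9 = byte 1 bit 1; 15 bits remain
Read 2: bits[9:13] width=4 -> value=11 (bin 1011); offset now 13 = byte 1 bit 5; 11 bits remain
Read 3: bits[13:22] width=9 -> value=57 (bin 000111001); offset now 22 = byte 2 bit 6; 2 bits remain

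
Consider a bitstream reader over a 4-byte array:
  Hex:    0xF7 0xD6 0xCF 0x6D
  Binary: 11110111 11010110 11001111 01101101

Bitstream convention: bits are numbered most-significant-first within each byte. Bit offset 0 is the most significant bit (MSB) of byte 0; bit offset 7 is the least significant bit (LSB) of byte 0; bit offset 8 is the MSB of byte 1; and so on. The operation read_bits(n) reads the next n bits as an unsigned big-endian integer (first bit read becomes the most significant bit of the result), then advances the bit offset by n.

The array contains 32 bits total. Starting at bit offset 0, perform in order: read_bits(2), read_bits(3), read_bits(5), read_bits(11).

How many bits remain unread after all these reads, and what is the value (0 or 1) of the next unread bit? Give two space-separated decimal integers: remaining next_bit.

Answer: 11 1

Derivation:
Read 1: bits[0:2] width=2 -> value=3 (bin 11); offset now 2 = byte 0 bit 2; 30 bits remain
Read 2: bits[2:5] width=3 -> value=6 (bin 110); offset now 5 = byte 0 bit 5; 27 bits remain
Read 3: bits[5:10] width=5 -> value=31 (bin 11111); offset now 10 = byte 1 bit 2; 22 bits remain
Read 4: bits[10:21] width=11 -> value=729 (bin 01011011001); offset now 21 = byte 2 bit 5; 11 bits remain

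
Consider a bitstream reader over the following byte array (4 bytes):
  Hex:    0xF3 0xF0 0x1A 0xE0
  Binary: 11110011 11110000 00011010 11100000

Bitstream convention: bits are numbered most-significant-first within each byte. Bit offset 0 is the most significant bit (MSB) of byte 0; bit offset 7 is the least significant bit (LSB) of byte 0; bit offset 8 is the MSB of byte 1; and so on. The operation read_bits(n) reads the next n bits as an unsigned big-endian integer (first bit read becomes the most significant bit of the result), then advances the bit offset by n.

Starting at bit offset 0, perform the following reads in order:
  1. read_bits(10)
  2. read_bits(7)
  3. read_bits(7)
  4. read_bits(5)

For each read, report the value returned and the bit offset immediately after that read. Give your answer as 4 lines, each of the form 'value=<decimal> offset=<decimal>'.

Answer: value=975 offset=10
value=96 offset=17
value=26 offset=24
value=28 offset=29

Derivation:
Read 1: bits[0:10] width=10 -> value=975 (bin 1111001111); offset now 10 = byte 1 bit 2; 22 bits remain
Read 2: bits[10:17] width=7 -> value=96 (bin 1100000); offset now 17 = byte 2 bit 1; 15 bits remain
Read 3: bits[17:24] width=7 -> value=26 (bin 0011010); offset now 24 = byte 3 bit 0; 8 bits remain
Read 4: bits[24:29] width=5 -> value=28 (bin 11100); offset now 29 = byte 3 bit 5; 3 bits remain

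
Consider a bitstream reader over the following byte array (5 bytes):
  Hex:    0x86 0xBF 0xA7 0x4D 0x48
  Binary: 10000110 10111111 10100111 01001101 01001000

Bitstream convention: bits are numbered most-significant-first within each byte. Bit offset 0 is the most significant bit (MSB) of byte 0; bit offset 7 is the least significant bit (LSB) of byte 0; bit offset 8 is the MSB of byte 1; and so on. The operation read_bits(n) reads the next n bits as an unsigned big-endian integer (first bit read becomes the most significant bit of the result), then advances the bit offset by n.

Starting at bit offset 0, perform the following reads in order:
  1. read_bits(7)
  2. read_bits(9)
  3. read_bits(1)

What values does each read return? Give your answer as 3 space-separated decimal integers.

Read 1: bits[0:7] width=7 -> value=67 (bin 1000011); offset now 7 = byte 0 bit 7; 33 bits remain
Read 2: bits[7:16] width=9 -> value=191 (bin 010111111); offset now 16 = byte 2 bit 0; 24 bits remain
Read 3: bits[16:17] width=1 -> value=1 (bin 1); offset now 17 = byte 2 bit 1; 23 bits remain

Answer: 67 191 1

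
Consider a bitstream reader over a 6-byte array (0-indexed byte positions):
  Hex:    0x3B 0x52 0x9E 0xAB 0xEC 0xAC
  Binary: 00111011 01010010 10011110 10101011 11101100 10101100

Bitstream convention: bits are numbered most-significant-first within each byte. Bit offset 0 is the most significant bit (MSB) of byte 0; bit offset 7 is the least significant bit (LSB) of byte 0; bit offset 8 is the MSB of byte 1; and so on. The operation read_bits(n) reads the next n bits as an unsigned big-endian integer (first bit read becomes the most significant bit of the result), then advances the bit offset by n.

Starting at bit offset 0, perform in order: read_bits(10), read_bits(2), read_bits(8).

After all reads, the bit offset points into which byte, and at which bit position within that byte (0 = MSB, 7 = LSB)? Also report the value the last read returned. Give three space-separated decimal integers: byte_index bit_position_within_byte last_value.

Read 1: bits[0:10] width=10 -> value=237 (bin 0011101101); offset now 10 = byte 1 bit 2; 38 bits remain
Read 2: bits[10:12] width=2 -> value=1 (bin 01); offset now 12 = byte 1 bit 4; 36 bits remain
Read 3: bits[12:20] width=8 -> value=41 (bin 00101001); offset now 20 = byte 2 bit 4; 28 bits remain

Answer: 2 4 41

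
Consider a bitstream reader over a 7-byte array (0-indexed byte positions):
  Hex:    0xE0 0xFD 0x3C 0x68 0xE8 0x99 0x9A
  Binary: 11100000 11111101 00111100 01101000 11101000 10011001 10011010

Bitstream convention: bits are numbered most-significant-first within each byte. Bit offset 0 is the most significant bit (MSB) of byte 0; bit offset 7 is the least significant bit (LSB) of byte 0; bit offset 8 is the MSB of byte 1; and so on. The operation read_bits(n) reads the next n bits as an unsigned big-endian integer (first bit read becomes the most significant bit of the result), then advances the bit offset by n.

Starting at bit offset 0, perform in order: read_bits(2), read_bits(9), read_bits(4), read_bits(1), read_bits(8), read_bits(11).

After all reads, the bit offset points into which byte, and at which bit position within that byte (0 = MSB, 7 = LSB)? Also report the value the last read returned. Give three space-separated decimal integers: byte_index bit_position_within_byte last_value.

Answer: 4 3 839

Derivation:
Read 1: bits[0:2] width=2 -> value=3 (bin 11); offset now 2 = byte 0 bit 2; 54 bits remain
Read 2: bits[2:11] width=9 -> value=263 (bin 100000111); offset now 11 = byte 1 bit 3; 45 bits remain
Read 3: bits[11:15] width=4 -> value=14 (bin 1110); offset now 15 = byte 1 bit 7; 41 bits remain
Read 4: bits[15:16] width=1 -> value=1 (bin 1); offset now 16 = byte 2 bit 0; 40 bits remain
Read 5: bits[16:24] width=8 -> value=60 (bin 00111100); offset now 24 = byte 3 bit 0; 32 bits remain
Read 6: bits[24:35] width=11 -> value=839 (bin 01101000111); offset now 35 = byte 4 bit 3; 21 bits remain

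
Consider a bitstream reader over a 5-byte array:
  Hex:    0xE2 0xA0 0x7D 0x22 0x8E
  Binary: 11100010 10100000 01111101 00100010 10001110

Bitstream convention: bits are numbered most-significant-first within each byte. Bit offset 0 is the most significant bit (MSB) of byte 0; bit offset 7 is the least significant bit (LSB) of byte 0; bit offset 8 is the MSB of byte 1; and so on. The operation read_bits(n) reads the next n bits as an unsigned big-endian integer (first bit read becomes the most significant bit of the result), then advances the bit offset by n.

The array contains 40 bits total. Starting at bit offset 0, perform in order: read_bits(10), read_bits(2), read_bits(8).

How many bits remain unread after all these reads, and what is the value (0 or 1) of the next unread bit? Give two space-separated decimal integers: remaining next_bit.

Answer: 20 1

Derivation:
Read 1: bits[0:10] width=10 -> value=906 (bin 1110001010); offset now 10 = byte 1 bit 2; 30 bits remain
Read 2: bits[10:12] width=2 -> value=2 (bin 10); offset now 12 = byte 1 bit 4; 28 bits remain
Read 3: bits[12:20] width=8 -> value=7 (bin 00000111); offset now 20 = byte 2 bit 4; 20 bits remain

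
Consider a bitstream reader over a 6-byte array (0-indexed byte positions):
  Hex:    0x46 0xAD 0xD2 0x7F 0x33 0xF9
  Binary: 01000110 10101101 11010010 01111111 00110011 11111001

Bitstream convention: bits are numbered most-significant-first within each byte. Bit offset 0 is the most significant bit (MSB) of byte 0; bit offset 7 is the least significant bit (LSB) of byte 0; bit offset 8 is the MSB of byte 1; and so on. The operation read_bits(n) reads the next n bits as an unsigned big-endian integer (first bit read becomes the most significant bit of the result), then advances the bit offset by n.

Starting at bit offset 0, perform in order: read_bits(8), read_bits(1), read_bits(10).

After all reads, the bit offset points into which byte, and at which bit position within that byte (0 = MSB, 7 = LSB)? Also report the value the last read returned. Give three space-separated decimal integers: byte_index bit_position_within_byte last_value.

Answer: 2 3 366

Derivation:
Read 1: bits[0:8] width=8 -> value=70 (bin 01000110); offset now 8 = byte 1 bit 0; 40 bits remain
Read 2: bits[8:9] width=1 -> value=1 (bin 1); offset now 9 = byte 1 bit 1; 39 bits remain
Read 3: bits[9:19] width=10 -> value=366 (bin 0101101110); offset now 19 = byte 2 bit 3; 29 bits remain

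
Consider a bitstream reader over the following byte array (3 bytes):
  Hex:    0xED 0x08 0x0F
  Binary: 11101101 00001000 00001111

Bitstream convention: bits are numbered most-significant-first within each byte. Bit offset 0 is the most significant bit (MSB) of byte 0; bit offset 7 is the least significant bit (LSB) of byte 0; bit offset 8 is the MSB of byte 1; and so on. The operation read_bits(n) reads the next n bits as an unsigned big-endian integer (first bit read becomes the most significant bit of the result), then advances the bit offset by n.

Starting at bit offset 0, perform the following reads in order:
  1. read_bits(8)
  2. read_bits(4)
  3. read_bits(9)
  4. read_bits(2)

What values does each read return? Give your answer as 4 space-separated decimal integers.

Read 1: bits[0:8] width=8 -> value=237 (bin 11101101); offset now 8 = byte 1 bit 0; 16 bits remain
Read 2: bits[8:12] width=4 -> value=0 (bin 0000); offset now 12 = byte 1 bit 4; 12 bits remain
Read 3: bits[12:21] width=9 -> value=257 (bin 100000001); offset now 21 = byte 2 bit 5; 3 bits remain
Read 4: bits[21:23] width=2 -> value=3 (bin 11); offset now 23 = byte 2 bit 7; 1 bits remain

Answer: 237 0 257 3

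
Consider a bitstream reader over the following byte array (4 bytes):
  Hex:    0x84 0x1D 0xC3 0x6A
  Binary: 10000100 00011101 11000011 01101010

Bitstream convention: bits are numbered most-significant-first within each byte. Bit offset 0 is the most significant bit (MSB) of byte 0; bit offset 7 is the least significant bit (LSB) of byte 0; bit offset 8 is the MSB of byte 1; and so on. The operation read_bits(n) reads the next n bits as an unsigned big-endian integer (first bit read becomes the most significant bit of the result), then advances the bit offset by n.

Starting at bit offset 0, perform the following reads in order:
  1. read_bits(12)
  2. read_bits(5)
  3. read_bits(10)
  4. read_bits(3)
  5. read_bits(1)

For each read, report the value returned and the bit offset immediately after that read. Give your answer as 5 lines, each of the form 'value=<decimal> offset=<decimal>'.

Read 1: bits[0:12] width=12 -> value=2113 (bin 100001000001); offset now 12 = byte 1 bit 4; 20 bits remain
Read 2: bits[12:17] width=5 -> value=27 (bin 11011); offset now 17 = byte 2 bit 1; 15 bits remain
Read 3: bits[17:27] width=10 -> value=539 (bin 1000011011); offset now 27 = byte 3 bit 3; 5 bits remain
Read 4: bits[27:30] width=3 -> value=2 (bin 010); offset now 30 = byte 3 bit 6; 2 bits remain
Read 5: bits[30:31] width=1 -> value=1 (bin 1); offset now 31 = byte 3 bit 7; 1 bits remain

Answer: value=2113 offset=12
value=27 offset=17
value=539 offset=27
value=2 offset=30
value=1 offset=31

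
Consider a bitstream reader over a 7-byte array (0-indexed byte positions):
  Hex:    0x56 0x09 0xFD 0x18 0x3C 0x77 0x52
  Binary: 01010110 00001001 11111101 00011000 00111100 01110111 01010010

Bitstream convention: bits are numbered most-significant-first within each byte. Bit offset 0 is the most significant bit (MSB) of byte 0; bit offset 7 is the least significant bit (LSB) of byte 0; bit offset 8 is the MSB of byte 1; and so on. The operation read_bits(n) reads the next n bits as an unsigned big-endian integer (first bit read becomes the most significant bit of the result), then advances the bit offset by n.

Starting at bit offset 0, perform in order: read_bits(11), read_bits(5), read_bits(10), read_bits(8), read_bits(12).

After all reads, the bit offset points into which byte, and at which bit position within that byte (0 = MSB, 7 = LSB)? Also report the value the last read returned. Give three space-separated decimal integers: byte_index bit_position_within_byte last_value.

Read 1: bits[0:11] width=11 -> value=688 (bin 01010110000); offset now 11 = byte 1 bit 3; 45 bits remain
Read 2: bits[11:16] width=5 -> value=9 (bin 01001); offset now 16 = byte 2 bit 0; 40 bits remain
Read 3: bits[16:26] width=10 -> value=1012 (bin 1111110100); offset now 26 = byte 3 bit 2; 30 bits remain
Read 4: bits[26:34] width=8 -> value=96 (bin 01100000); offset now 34 = byte 4 bit 2; 22 bits remain
Read 5: bits[34:46] width=12 -> value=3869 (bin 111100011101); offset now 46 = byte 5 bit 6; 10 bits remain

Answer: 5 6 3869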